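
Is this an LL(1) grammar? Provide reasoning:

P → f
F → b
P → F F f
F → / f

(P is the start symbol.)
A grammar is LL(1) if for each non-terminal N with multiple productions, the predict sets of those productions are pairwise disjoint, where PREDICT(N → α) = (FIRST(α) \ {ε}) ∪ (FOLLOW(N) if α ⇒* ε).

Relevant sets:
  FIRST(F) = { '/', 'b' }

For P:
  PREDICT(P → f) = { 'f' }
  PREDICT(P → F F f) = { '/', 'b' }
For F:
  PREDICT(F → b) = { 'b' }
  PREDICT(F → '/' f) = { '/' }

All predict sets are disjoint. The grammar IS LL(1).

Answer: Yes, the grammar is LL(1).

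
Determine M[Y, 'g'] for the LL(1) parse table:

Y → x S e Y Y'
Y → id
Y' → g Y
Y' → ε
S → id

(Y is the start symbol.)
To find M[Y, 'g'], we find productions for Y where 'g' is in the predict set (PREDICT(N → α) = (FIRST(α) \ {ε}) ∪ (FOLLOW(N) if α ⇒* ε)).

Y → x S e Y Y': PREDICT = { 'x' }
Y → id: PREDICT = { 'id' }

M[Y, 'g'] is empty (no production applies)

Answer: Empty (error entry)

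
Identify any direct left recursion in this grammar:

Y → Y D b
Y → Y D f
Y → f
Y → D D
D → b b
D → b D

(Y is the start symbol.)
Yes, Y is left-recursive

Direct left recursion occurs when N → N α for some non-terminal N (the right-hand side begins with the left-hand side itself).

Y → Y D b: LEFT RECURSIVE (starts with Y)
Y → Y D f: LEFT RECURSIVE (starts with Y)
Y → f: starts with f
Y → D D: starts with D
D → b b: starts with b
D → b D: starts with b

The grammar has direct left recursion on: Y.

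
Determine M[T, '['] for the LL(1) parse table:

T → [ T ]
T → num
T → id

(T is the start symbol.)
To find M[T, '['], we find productions for T where '[' is in the predict set (PREDICT(N → α) = (FIRST(α) \ {ε}) ∪ (FOLLOW(N) if α ⇒* ε)).

T → [ T ]: PREDICT = { '[' }
  '[' is in predict set, so this production goes in M[T, '[']
T → num: PREDICT = { 'num' }
T → id: PREDICT = { 'id' }

M[T, '['] = T → [ T ]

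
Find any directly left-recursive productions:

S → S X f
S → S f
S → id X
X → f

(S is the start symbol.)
Direct left recursion occurs when N → N α for some non-terminal N (the right-hand side begins with the left-hand side itself).

S → S X f: LEFT RECURSIVE (starts with S)
S → S f: LEFT RECURSIVE (starts with S)
S → id X: starts with id
X → f: starts with f

The grammar has direct left recursion on: S.

Answer: Yes, S is left-recursive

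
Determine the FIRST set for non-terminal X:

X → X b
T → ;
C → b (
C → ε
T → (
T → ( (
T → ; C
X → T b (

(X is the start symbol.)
{ '(', ';' }

To compute FIRST(X), examine every production with X on the left-hand side, reading each right-hand side left to right until a non-nullable symbol is reached.

FIRST sets of the other non-terminals involved (by the same procedure, iterated to a fixed point):
  FIRST(T) = { '(', ';' }

From X → X b:
  - X is the symbol being defined: contributes nothing new
    X is not nullable, so stop
From X → T b (:
  - T is a non-terminal: add FIRST(T) \ {ε} = { '(', ';' }
    T is not nullable, so stop

Collecting: FIRST(X) = { '(', ';' }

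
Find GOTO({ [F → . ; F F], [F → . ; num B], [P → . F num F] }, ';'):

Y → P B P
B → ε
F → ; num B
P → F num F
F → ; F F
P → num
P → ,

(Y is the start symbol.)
GOTO(I, ';') = CLOSURE({ [A → αX.β] : [A → α.Xβ] ∈ I, X = ';' })

Items with dot before ';', with the dot advanced:
  [F → . ; F F] → [F → ; . F F]
  [F → . ; num B] → [F → ; . num B]
Closure of the advanced items:
  [F → ; . F F] has the dot before F: add [F → . ; num B], [F → . ; F F]

GOTO = { [F → . ; F F], [F → . ; num B], [F → ; . F F], [F → ; . num B] }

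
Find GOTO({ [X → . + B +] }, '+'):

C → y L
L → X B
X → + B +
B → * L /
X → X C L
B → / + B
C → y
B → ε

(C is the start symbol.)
{ [B → . * L /], [B → . / + B], [B → .], [X → + . B +] }

GOTO(I, '+') = CLOSURE({ [A → αX.β] : [A → α.Xβ] ∈ I, X = '+' })

Items with dot before '+', with the dot advanced:
  [X → . + B +] → [X → + . B +]
Closure of the advanced items:
  [X → + . B +] has the dot before B: add [B → . * L /], [B → . / + B], [B → .]

GOTO = { [B → . * L /], [B → . / + B], [B → .], [X → + . B +] }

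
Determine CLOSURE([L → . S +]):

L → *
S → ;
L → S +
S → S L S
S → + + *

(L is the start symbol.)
{ [L → . S +], [S → . + + *], [S → . ;], [S → . S L S] }

To compute CLOSURE, for each item [A → α.Bβ] where B is a non-terminal, add [B → .γ] for all productions B → γ; repeat for the newly added items until nothing changes.

Start with: [L → . S +]
  [L → . S +] has the dot before S: add [S → . ;], [S → . S L S], [S → . + + *]
No further items can be added.

CLOSURE = { [L → . S +], [S → . + + *], [S → . ;], [S → . S L S] }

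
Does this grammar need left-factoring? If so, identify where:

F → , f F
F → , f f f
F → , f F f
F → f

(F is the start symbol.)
Yes, F has productions with common prefix ', f'

Left-factoring is needed when two productions for the same non-terminal
share a common prefix on the right-hand side.

Productions for F:
  F → , f F
  F → , f f f
  F → , f F f
  F → f

Found common prefix ', f' in productions for F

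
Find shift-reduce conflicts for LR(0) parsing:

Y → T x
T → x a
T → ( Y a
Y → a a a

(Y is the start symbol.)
A shift-reduce conflict occurs when an LR(0) state has both:
  - a complete (reduce) item [A → α .] (dot at the end), and
  - a shift item [B → β . c γ] (dot before a terminal).

Augment with Y' → Y and build the canonical LR(0) collection (I0 = CLOSURE({[Y' → . Y]}), then GOTO on every symbol after a dot until no new states appear). It has 12 states:
  I0: { [T → . ( Y a], [T → . x a], [Y → . T x], [Y → . a a a], [Y' → . Y] }  — shift
  I1: { [T → ( . Y a], [T → . ( Y a], [T → . x a], [Y → . T x], [Y → . a a a] }  — shift
  I2: { [Y → T . x] }  — shift
  I3: { [Y' → Y .] }  — accept
  I4: { [Y → a . a a] }  — shift
  I5: { [T → x . a] }  — shift
  I6: { [T → x a .] }  — reduce
  I7: { [Y → a a . a] }  — shift
  I8: { [Y → a a a .] }  — reduce
  I9: { [Y → T x .] }  — reduce
  I10: { [T → ( Y . a] }  — shift
  I11: { [T → ( Y a .] }  — reduce

No state contains both a complete item and a shift item.

Answer: No shift-reduce conflicts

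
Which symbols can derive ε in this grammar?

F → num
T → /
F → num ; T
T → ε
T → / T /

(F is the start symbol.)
A non-terminal is nullable if it can derive ε (the empty string): either it has an ε-production, or it has a production whose right-hand side consists entirely of nullable non-terminals.

ε-productions: T → ε
So T is immediately nullable.
No further non-terminal can be added: every production for the remaining non-terminals contains a terminal or a non-nullable non-terminal.
Nullable = { 'T' }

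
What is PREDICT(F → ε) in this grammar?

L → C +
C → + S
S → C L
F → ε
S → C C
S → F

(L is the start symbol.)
{ '+' }

PREDICT(F → ε) = (FIRST(RHS) \ {ε}) ∪ (FOLLOW(F) if ε ∈ FIRST(RHS), i.e. RHS ⇒* ε)
The right-hand side is ε (FIRST(ε) = { ε }), so the predict set is FOLLOW(F) = { '+' }
PREDICT(F → ε) = { '+' }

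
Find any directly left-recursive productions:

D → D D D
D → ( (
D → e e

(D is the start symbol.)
Direct left recursion occurs when N → N α for some non-terminal N (the right-hand side begins with the left-hand side itself).

D → D D D: LEFT RECURSIVE (starts with D)
D → ( (: starts with '('
D → e e: starts with e

The grammar has direct left recursion on: D.

Answer: Yes, D is left-recursive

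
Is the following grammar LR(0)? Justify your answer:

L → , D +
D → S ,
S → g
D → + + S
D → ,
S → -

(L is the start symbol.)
A grammar is LR(0) if no state in the canonical LR(0) collection has:
  - both a shift item (dot before a terminal) and a complete item (shift-reduce conflict), or
  - two or more complete items (reduce-reduce conflict; the accept item [L' → L .] counts as a complete item here).

Augment with L' → L and build the canonical LR(0) collection (I0 = CLOSURE({[L' → . L]}), then GOTO on every symbol after a dot until no new states appear). It has 13 states:
  I0: { [L → . , D +], [L' → . L] }  — shift
  I1: { [D → . + + S], [D → . ,], [D → . S ,], [L → , . D +], [S → . -], [S → . g] }  — shift
  I2: { [L' → L .] }  — accept
  I3: { [D → + . + S] }  — shift
  I4: { [D → , .] }  — reduce
  I5: { [S → - .] }  — reduce
  I6: { [L → , D . +] }  — shift
  I7: { [D → S . ,] }  — shift
  I8: { [S → g .] }  — reduce
  I9: { [D → S , .] }  — reduce
  I10: { [L → , D + .] }  — reduce
  I11: { [D → + + . S], [S → . -], [S → . g] }  — shift
  I12: { [D → + + S .] }  — reduce

Every state is either a pure shift/goto state or contains exactly one complete item and nothing to shift — no conflicts. The grammar is LR(0).

Answer: Yes, the grammar is LR(0)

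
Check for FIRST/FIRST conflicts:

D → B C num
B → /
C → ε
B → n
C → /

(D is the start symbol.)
No FIRST/FIRST conflicts.

A FIRST/FIRST conflict occurs when two productions N → α and N → β for the same non-terminal have FIRST(α) ∩ FIRST(β) ≠ ∅ (with ε ∈ FIRST of a nullable right-hand side, so two nullable alternatives also conflict).

Productions for B:
  B → /: FIRST = { '/' }
  B → n: FIRST = { 'n' }
Productions for C:
  C → ε: FIRST = { ε }
  C → /: FIRST = { '/' }
D has only one production, so no FIRST/FIRST conflict is possible there.

All alternatives of each non-terminal have pairwise disjoint FIRST sets.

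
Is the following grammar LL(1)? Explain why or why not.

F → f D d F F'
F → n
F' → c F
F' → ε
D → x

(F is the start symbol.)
No. Predict set conflict for F': { 'c' }

A grammar is LL(1) if for each non-terminal N with multiple productions, the predict sets of those productions are pairwise disjoint, where PREDICT(N → α) = (FIRST(α) \ {ε}) ∪ (FOLLOW(N) if α ⇒* ε).

Relevant sets:
  FOLLOW(F') = { $, 'c' }

For F:
  PREDICT(F → f D d F F') = { 'f' }
  PREDICT(F → n) = { 'n' }
For F':
  PREDICT(F' → c F) = { 'c' }
  PREDICT(F' → ε) = { $, 'c' }
D has a single production, so nothing to check there.

Conflict found: Predict set conflict for F': { 'c' }
The grammar is NOT LL(1).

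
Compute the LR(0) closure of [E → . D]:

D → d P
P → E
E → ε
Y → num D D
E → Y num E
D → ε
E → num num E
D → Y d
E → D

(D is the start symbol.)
To compute CLOSURE, for each item [A → α.Bβ] where B is a non-terminal, add [B → .γ] for all productions B → γ; repeat for the newly added items until nothing changes.

Start with: [E → . D]
  [E → . D] has the dot before D: add [D → . d P], [D → .], [D → . Y d]
  [D → . Y d] has the dot before Y: add [Y → . num D D]
No further items can be added.

CLOSURE = { [D → . Y d], [D → . d P], [D → .], [E → . D], [Y → . num D D] }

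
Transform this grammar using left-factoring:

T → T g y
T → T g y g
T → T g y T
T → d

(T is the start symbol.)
Left-factoring transforms A → αβ₁ | αβ₂ into A → αA' and A' → β₁ | β₂
(α is the longest common prefix among the alternatives). Repeat until
no nonterminal has two alternatives with a common prefix.

Round 1: T has alternatives sharing prefix 'T g y'. Introduce T': T → T g y T'
  Add: T' → ε
  Add: T' → g
  Add: T' → T

No remaining common prefixes — done.

Resulting grammar:
T → T g y T'
T' → ε
T' → g
T' → T
T → d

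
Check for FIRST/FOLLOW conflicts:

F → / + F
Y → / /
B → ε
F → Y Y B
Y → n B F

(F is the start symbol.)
A FIRST/FOLLOW conflict occurs when a non-terminal N has a nullable alternative N → β (β ⇒* ε) and another alternative N → α with FIRST(α) ∩ FOLLOW(N) ≠ ∅: on such a lookahead the parser cannot decide between expanding α and letting N vanish via β.

Nullable non-terminals: B.
B has a nullable alternative but only one production, so nothing to check.

F, Y have no nullable alternative, so no FIRST/FOLLOW check is needed there.

No FIRST/FOLLOW conflicts found.

Answer: No FIRST/FOLLOW conflicts.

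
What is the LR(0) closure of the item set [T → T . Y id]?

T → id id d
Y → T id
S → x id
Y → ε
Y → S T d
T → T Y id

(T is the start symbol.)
{ [S → . x id], [T → . T Y id], [T → . id id d], [T → T . Y id], [Y → . S T d], [Y → . T id], [Y → .] }

Start with: [T → T . Y id]
  [T → T . Y id] has the dot before Y: add [Y → . T id], [Y → .], [Y → . S T d]
  [Y → . T id] has the dot before T: add [T → . id id d], [T → . T Y id]
  [Y → . S T d] has the dot before S: add [S → . x id]
No further items can be added.

CLOSURE = { [S → . x id], [T → . T Y id], [T → . id id d], [T → T . Y id], [Y → . S T d], [Y → . T id], [Y → .] }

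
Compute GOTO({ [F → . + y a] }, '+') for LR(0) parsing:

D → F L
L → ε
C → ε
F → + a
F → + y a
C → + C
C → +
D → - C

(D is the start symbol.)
{ [F → + . y a] }

GOTO(I, '+') = CLOSURE({ [A → αX.β] : [A → α.Xβ] ∈ I, X = '+' })

Items with dot before '+', with the dot advanced:
  [F → . + y a] → [F → + . y a]
Closure adds nothing (no advanced item has the dot before a non-terminal).

GOTO = { [F → + . y a] }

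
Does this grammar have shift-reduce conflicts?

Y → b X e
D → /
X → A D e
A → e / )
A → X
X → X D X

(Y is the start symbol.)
Yes — I4: [A → X .] vs [D → . /]; I11: [A → X .] vs [D → . /]

A shift-reduce conflict occurs when an LR(0) state has both:
  - a complete (reduce) item [A → α .] (dot at the end), and
  - a shift item [B → β . c γ] (dot before a terminal).

Augment with Y' → Y and build the canonical LR(0) collection (I0 = CLOSURE({[Y' → . Y]}), then GOTO on every symbol after a dot until no new states appear). It has 14 states:
  I0: { [Y → . b X e], [Y' → . Y] }  — shift
  I1: { [Y' → Y .] }  — accept
  I2: { [A → . X], [A → . e / )], [X → . A D e], [X → . X D X], [Y → b . X e] }  — shift
  I3: { [D → . /], [X → A . D e] }  — shift
  I4: { [A → X .], [D → . /], [X → X . D X], [Y → b X . e] }  — shift, reduce
  I5: { [A → e . / )] }  — shift
  I6: { [A → e / . )] }  — shift
  I7: { [A → e / ) .] }  — reduce
  I8: { [D → / .] }  — reduce
  I9: { [A → . X], [A → . e / )], [X → . A D e], [X → . X D X], [X → X D . X] }  — shift
  I10: { [Y → b X e .] }  — reduce
  I11: { [A → X .], [D → . /], [X → X . D X], [X → X D X .] }  — shift, 2 reduces
  I12: { [X → A D . e] }  — shift
  I13: { [X → A D e .] }  — reduce

I4 contains reduce item [A → X .] and shift items [D → . /], [Y → b X . e] — shift-reduce conflict.
I11 contains reduce items [A → X .], [X → X D X .] and shift item [D → . /] — shift-reduce conflict.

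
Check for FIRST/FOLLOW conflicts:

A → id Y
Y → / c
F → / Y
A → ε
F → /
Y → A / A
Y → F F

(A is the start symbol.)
No FIRST/FOLLOW conflicts.

Nullable non-terminals: A.

A: nullable alternative(s) A → ε; FOLLOW(A) = { $, '/' }
  A → id Y: FIRST \ {ε} = { 'id' } — disjoint from FOLLOW(A)
  A → ε: FIRST \ {ε} = { } — this is the only nullable alternative, skip

F, Y have no nullable alternative, so no FIRST/FOLLOW check is needed there.

No FIRST/FOLLOW conflicts found.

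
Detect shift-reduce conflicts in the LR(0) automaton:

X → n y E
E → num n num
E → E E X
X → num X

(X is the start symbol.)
Yes — I6: [X → n y E .] vs [E → . num n num]

A shift-reduce conflict occurs when an LR(0) state has both:
  - a complete (reduce) item [A → α .] (dot at the end), and
  - a shift item [B → β . c γ] (dot before a terminal).

Augment with X' → X and build the canonical LR(0) collection (I0 = CLOSURE({[X' → . X]}), then GOTO on every symbol after a dot until no new states appear). It has 14 states:
  I0: { [X → . n y E], [X → . num X], [X' → . X] }  — shift
  I1: { [X' → X .] }  — accept
  I2: { [X → n . y E] }  — shift
  I3: { [X → . n y E], [X → . num X], [X → num . X] }  — shift
  I4: { [X → num X .] }  — reduce
  I5: { [E → . E E X], [E → . num n num], [X → n y . E] }  — shift
  I6: { [E → . E E X], [E → . num n num], [E → E . E X], [X → n y E .] }  — shift, reduce
  I7: { [E → num . n num] }  — shift
  I8: { [E → num n . num] }  — shift
  I9: { [E → num n num .] }  — reduce
  I10: { [E → . E E X], [E → . num n num], [E → E . E X], [E → E E . X], [X → . n y E], [X → . num X] }  — shift
  I11: { [E → E E X .] }  — reduce
  I12: { [E → num . n num], [X → . n y E], [X → . num X], [X → num . X] }  — shift
  I13: { [E → num n . num], [X → n . y E] }  — shift

I6 contains reduce item [X → n y E .] and shift item [E → . num n num] — shift-reduce conflict.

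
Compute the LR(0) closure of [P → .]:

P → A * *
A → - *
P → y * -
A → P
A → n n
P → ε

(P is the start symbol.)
{ [P → .] }

To compute CLOSURE, for each item [A → α.Bβ] where B is a non-terminal, add [B → .γ] for all productions B → γ; repeat for the newly added items until nothing changes.

Start with: [P → .]
The dot is at the end, so nothing is added.

CLOSURE = { [P → .] }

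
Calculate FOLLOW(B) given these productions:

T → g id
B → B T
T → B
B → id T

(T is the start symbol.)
{ $, 'g', 'id' }

To compute FOLLOW(B), find every occurrence of B on a right-hand side N → α B β: add FIRST(β) \ {ε}, and if β is empty or nullable also add FOLLOW(N). Iterate to a fixed point.

In B → B T: B is followed by T, add FIRST(T) \ {ε} = { 'g', 'id' }
In T → B: B is at the end, add FOLLOW(T)

The FOLLOW sets referred to above (computed the same way, to a fixed point):
  FOLLOW(T) = { $, 'g', 'id' }

Taking the union: FOLLOW(B) = { $, 'g', 'id' }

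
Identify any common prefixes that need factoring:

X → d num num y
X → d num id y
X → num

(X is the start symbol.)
Left-factoring is needed when two productions for the same non-terminal
share a common prefix on the right-hand side.

Productions for X:
  X → d num num y
  X → d num id y
  X → num

Found common prefix 'd num' in productions for X

Answer: Yes, X has productions with common prefix 'd num'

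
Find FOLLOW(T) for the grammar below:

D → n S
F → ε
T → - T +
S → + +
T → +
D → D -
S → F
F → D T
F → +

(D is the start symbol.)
{ $, '+', '-' }

To compute FOLLOW(T), find every occurrence of T on a right-hand side N → α T β: add FIRST(β) \ {ε}, and if β is empty or nullable also add FOLLOW(N). Iterate to a fixed point.

In T → - T +: T is followed by '+', add FIRST('+') \ {ε} = { '+' }
In F → D T: T is at the end, add FOLLOW(F)

The FOLLOW sets referred to above (computed the same way, to a fixed point):
  FOLLOW(F) = { $, '+', '-' }

Taking the union: FOLLOW(T) = { $, '+', '-' }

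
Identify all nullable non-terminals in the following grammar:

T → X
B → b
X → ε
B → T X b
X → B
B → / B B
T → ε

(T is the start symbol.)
ε-productions: X → ε, T → ε
So X, T are immediately nullable.
No further non-terminal can be added: every production for the remaining non-terminals contains a terminal or a non-nullable non-terminal.
Nullable = { 'T', 'X' }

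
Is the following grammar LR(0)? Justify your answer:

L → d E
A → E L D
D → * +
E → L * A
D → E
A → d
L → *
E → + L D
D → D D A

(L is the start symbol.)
A grammar is LR(0) if no state in the canonical LR(0) collection has:
  - both a shift item (dot before a terminal) and a complete item (shift-reduce conflict), or
  - two or more complete items (reduce-reduce conflict; the accept item [L' → L .] counts as a complete item here).

Augment with L' → L and build the canonical LR(0) collection (I0 = CLOSURE({[L' → . L]}), then GOTO on every symbol after a dot until no new states appear). It has 21 states:
  I0: { [L → . *], [L → . d E], [L' → . L] }  — shift
  I1: { [L → * .] }  — reduce
  I2: { [L' → L .] }  — accept
  I3: { [E → . + L D], [E → . L * A], [L → . *], [L → . d E], [L → d . E] }  — shift
  I4: { [E → + . L D], [L → . *], [L → . d E] }  — shift
  I5: { [L → d E .] }  — reduce
  I6: { [E → L . * A] }  — shift
  I7: { [A → . E L D], [A → . d], [E → . + L D], [E → . L * A], [E → L * . A], [L → . *], [L → . d E] }  — shift
  I8: { [E → L * A .] }  — reduce
  I9: { [A → E . L D], [L → . *], [L → . d E] }  — shift
  I10: { [A → d .], [E → . + L D], [E → . L * A], [L → . *], [L → . d E], [L → d . E] }  — shift, reduce
  I11: { [A → E L . D], [D → . * +], [D → . D D A], [D → . E], [E → . + L D], [E → . L * A], [L → . *], [L → . d E] }  — shift
  I12: { [D → * . +], [L → * .] }  — shift, reduce
  I13: { [A → E L D .], [D → . * +], [D → . D D A], [D → . E], [D → D . D A], [E → . + L D], [E → . L * A], [L → . *], [L → . d E] }  — shift, reduce
  I14: { [D → E .] }  — reduce
  I15: { [A → . E L D], [A → . d], [D → . * +], [D → . D D A], [D → . E], [D → D . D A], [D → D D . A], [E → . + L D], [E → . L * A], [L → . *], [L → . d E] }  — shift
  I16: { [D → D D A .] }  — reduce
  I17: { [A → E . L D], [D → E .], [L → . *], [L → . d E] }  — shift, reduce
  I18: { [D → * + .] }  — reduce
  I19: { [D → . * +], [D → . D D A], [D → . E], [E → + L . D], [E → . + L D], [E → . L * A], [L → . *], [L → . d E] }  — shift
  I20: { [D → . * +], [D → . D D A], [D → . E], [D → D . D A], [E → + L D .], [E → . + L D], [E → . L * A], [L → . *], [L → . d E] }  — shift, reduce

Conflict in state I10:
  Shift-reduce conflict between [A → d .] and [E → . + L D]
So the grammar is NOT LR(0).

Answer: No. Shift-reduce conflict between [A → d .] and [E → . + L D]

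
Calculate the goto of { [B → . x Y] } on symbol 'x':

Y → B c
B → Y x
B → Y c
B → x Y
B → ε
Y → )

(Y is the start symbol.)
GOTO(I, 'x') = CLOSURE({ [A → αX.β] : [A → α.Xβ] ∈ I, X = 'x' })

Items with dot before 'x', with the dot advanced:
  [B → . x Y] → [B → x . Y]
Closure of the advanced items:
  [B → x . Y] has the dot before Y: add [Y → . B c], [Y → . )]
  [Y → . B c] has the dot before B: add [B → . Y x], [B → . Y c], [B → . x Y], [B → .]

GOTO = { [B → . Y c], [B → . Y x], [B → . x Y], [B → .], [B → x . Y], [Y → . )], [Y → . B c] }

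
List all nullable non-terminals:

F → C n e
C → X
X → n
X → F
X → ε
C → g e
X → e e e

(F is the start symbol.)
A non-terminal is nullable if it can derive ε (the empty string): either it has an ε-production, or it has a production whose right-hand side consists entirely of nullable non-terminals.

ε-productions: X → ε
So X is immediately nullable.
C → X: every symbol on the right is nullable, so C is nullable too.
No further non-terminal can be added: every production for the remaining non-terminals contains a terminal or a non-nullable non-terminal.
Nullable = { 'C', 'X' }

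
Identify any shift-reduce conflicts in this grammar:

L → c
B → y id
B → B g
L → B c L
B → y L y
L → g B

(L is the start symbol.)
Yes — I9: [L → g B .] vs [B → B . g]

A shift-reduce conflict occurs when an LR(0) state has both:
  - a complete (reduce) item [A → α .] (dot at the end), and
  - a shift item [B → β . c γ] (dot before a terminal).

Augment with L' → L and build the canonical LR(0) collection (I0 = CLOSURE({[L' → . L]}), then GOTO on every symbol after a dot until no new states appear). It has 13 states:
  I0: { [B → . B g], [B → . y L y], [B → . y id], [L → . B c L], [L → . c], [L → . g B], [L' → . L] }  — shift
  I1: { [B → B . g], [L → B . c L] }  — shift
  I2: { [L' → L .] }  — accept
  I3: { [L → c .] }  — reduce
  I4: { [B → . B g], [B → . y L y], [B → . y id], [L → g . B] }  — shift
  I5: { [B → . B g], [B → . y L y], [B → . y id], [B → y . L y], [B → y . id], [L → . B c L], [L → . c], [L → . g B] }  — shift
  I6: { [B → y L . y] }  — shift
  I7: { [B → y id .] }  — reduce
  I8: { [B → y L y .] }  — reduce
  I9: { [B → B . g], [L → g B .] }  — shift, reduce
  I10: { [B → B g .] }  — reduce
  I11: { [B → . B g], [B → . y L y], [B → . y id], [L → . B c L], [L → . c], [L → . g B], [L → B c . L] }  — shift
  I12: { [L → B c L .] }  — reduce

I9 contains reduce item [L → g B .] and shift item [B → B . g] — shift-reduce conflict.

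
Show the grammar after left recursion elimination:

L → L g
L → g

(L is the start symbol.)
L is directly left-recursive. The standard transformation for
  A → A α₁ | ... | A α_m | β₁ | ... | β_n
is
  A  → β₁ A' | ... | β_n A'
  A' → α₁ A' | ... | α_m A' | ε

L → g becomes L → g L'
L → L g becomes L' → g L'
Add L' → ε

Resulting grammar:
L → g L'
L' → g L'
L' → ε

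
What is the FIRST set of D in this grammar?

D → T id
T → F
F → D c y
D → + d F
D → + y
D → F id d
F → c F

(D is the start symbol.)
To compute FIRST(D), examine every production with D on the left-hand side, reading each right-hand side left to right until a non-nullable symbol is reached.

FIRST sets of the other non-terminals involved (by the same procedure, iterated to a fixed point):
  FIRST(T) = { '+', 'c' }
  FIRST(F) = { '+', 'c' }

From D → T id:
  - T is a non-terminal: add FIRST(T) \ {ε} = { '+', 'c' }
    T is not nullable, so stop
From D → + d F:
  - '+' is a terminal: add '+' and stop
From D → + y:
  - '+' is a terminal: add '+' and stop
From D → F id d:
  - F is a non-terminal: add FIRST(F) \ {ε} = { '+', 'c' }
    F is not nullable, so stop

Collecting: FIRST(D) = { '+', 'c' }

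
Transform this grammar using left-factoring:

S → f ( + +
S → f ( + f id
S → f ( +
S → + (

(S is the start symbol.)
Left-factoring transforms A → αβ₁ | αβ₂ into A → αA' and A' → β₁ | β₂
(α is the longest common prefix among the alternatives). Repeat until
no nonterminal has two alternatives with a common prefix.

Round 1: S has alternatives sharing prefix 'f ( +'. Introduce S': S → f ( + S'
  Add: S' → +
  Add: S' → f id
  Add: S' → ε

No remaining common prefixes — done.

Resulting grammar:
S → f ( + S'
S' → +
S' → f id
S' → ε
S → + (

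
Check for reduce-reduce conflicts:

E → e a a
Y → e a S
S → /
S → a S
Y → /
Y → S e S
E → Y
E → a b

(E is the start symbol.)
Yes — I1: [S → / .] vs [Y → / .]

Augment with E' → E and build the canonical LR(0) collection (I0 = CLOSURE({[E' → . E]}), then GOTO on every symbol after a dot until no new states appear). It has 16 states:
  I0: { [E → . Y], [E → . a b], [E → . e a a], [E' → . E], [S → . /], [S → . a S], [Y → . /], [Y → . S e S], [Y → . e a S] }  — shift
  I1: { [S → / .], [Y → / .] }  — 2 reduces
  I2: { [E' → E .] }  — accept
  I3: { [Y → S . e S] }  — shift
  I4: { [E → Y .] }  — reduce
  I5: { [E → a . b], [S → . /], [S → . a S], [S → a . S] }  — shift
  I6: { [E → e . a a], [Y → e . a S] }  — shift
  I7: { [E → e a . a], [S → . /], [S → . a S], [Y → e a . S] }  — shift
  I8: { [S → / .] }  — reduce
  I9: { [Y → e a S .] }  — reduce
  I10: { [E → e a a .], [S → . /], [S → . a S], [S → a . S] }  — shift, reduce
  I11: { [S → a S .] }  — reduce
  I12: { [S → . /], [S → . a S], [S → a . S] }  — shift
  I13: { [E → a b .] }  — reduce
  I14: { [S → . /], [S → . a S], [Y → S e . S] }  — shift
  I15: { [Y → S e S .] }  — reduce

I1 contains complete items [S → / .], [Y → / .] — reduce-reduce conflict.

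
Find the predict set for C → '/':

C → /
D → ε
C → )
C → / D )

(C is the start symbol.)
{ '/' }

PREDICT(C → '/') = (FIRST(RHS) \ {ε}) ∪ (FOLLOW(C) if ε ∈ FIRST(RHS), i.e. RHS ⇒* ε)
FIRST('/') = { '/' }
ε ∉ FIRST('/'), so FOLLOW(C) is not added.
PREDICT(C → '/') = { '/' }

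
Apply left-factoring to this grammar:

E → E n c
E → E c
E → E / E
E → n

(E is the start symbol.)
Left-factoring transforms A → αβ₁ | αβ₂ into A → αA' and A' → β₁ | β₂
(α is the longest common prefix among the alternatives). Repeat until
no nonterminal has two alternatives with a common prefix.

Round 1: E has alternatives sharing prefix 'E'. Introduce E': E → E E'
  Add: E' → n c
  Add: E' → c
  Add: E' → / E

No remaining common prefixes — done.

Resulting grammar:
E → E E'
E' → n c
E' → c
E' → / E
E → n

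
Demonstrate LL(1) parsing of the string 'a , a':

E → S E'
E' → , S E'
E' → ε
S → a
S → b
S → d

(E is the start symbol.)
LL(1) parsing maintains a stack (initially the start symbol over $) and the input. At each step: if the stack top is a terminal, match it against the current input token; if it is a non-terminal N, replace it with the RHS of M[N, lookahead] (the unique production whose predict set contains the lookahead).

Stack is shown with the top on the left.

Stack     Input    Action
-------------------------
E $       a , a $  output E → S E'
S E' $    a , a $  output S → a
a E' $    a , a $  match 'a'
E' $      , a $    output E' → , S E'
, S E' $  , a $    match ','
S E' $    a $      output S → a
a E' $    a $      match 'a'
E' $      $        output E' → ε
$         $        accept

The string is accepted.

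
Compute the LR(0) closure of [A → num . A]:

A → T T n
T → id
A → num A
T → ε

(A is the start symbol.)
To compute CLOSURE, for each item [A → α.Bβ] where B is a non-terminal, add [B → .γ] for all productions B → γ; repeat for the newly added items until nothing changes.

Start with: [A → num . A]
  [A → num . A] has the dot before A: add [A → . T T n], [A → . num A]
  [A → . T T n] has the dot before T: add [T → . id], [T → .]
No further items can be added.

CLOSURE = { [A → . T T n], [A → . num A], [A → num . A], [T → . id], [T → .] }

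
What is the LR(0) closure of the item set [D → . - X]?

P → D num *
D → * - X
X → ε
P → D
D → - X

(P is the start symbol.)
{ [D → . - X] }

To compute CLOSURE, for each item [A → α.Bβ] where B is a non-terminal, add [B → .γ] for all productions B → γ; repeat for the newly added items until nothing changes.

Start with: [D → . - X]
The dot precedes the terminal '-', so nothing is added.

CLOSURE = { [D → . - X] }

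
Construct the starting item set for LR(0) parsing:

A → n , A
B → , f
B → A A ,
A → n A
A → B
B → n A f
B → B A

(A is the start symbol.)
First, augment the grammar with A' → A
I₀ = CLOSURE({ [A' → . A] }):
  [A' → . A] has the dot before A: add [A → . n , A], [A → . n A], [A → . B]
  [A → . B] has the dot before B: add [B → . , f], [B → . A A ,], [B → . n A f], [B → . B A]
No further items can be added.

I₀ = { [A → . B], [A → . n , A], [A → . n A], [A' → . A], [B → . , f], [B → . A A ,], [B → . B A], [B → . n A f] }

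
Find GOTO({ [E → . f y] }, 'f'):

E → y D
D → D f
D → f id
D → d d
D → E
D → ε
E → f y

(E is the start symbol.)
{ [E → f . y] }

GOTO(I, 'f') = CLOSURE({ [A → αX.β] : [A → α.Xβ] ∈ I, X = 'f' })

Items with dot before 'f', with the dot advanced:
  [E → . f y] → [E → f . y]
Closure adds nothing (no advanced item has the dot before a non-terminal).

GOTO = { [E → f . y] }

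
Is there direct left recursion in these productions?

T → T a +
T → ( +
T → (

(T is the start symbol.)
Yes, T is left-recursive

Direct left recursion occurs when N → N α for some non-terminal N (the right-hand side begins with the left-hand side itself).

T → T a +: LEFT RECURSIVE (starts with T)
T → ( +: starts with '('
T → (: starts with '('

The grammar has direct left recursion on: T.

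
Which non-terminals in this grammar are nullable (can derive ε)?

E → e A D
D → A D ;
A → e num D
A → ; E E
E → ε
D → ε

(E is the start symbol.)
ε-productions: E → ε, D → ε
So E, D are immediately nullable.
No further non-terminal can be added: every production for the remaining non-terminals contains a terminal or a non-nullable non-terminal.
Nullable = { 'D', 'E' }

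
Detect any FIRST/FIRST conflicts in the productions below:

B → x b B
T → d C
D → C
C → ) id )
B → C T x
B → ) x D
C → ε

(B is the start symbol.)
Yes. B → C T x / B → ')' x D on { ')' }

A FIRST/FIRST conflict occurs when two productions N → α and N → β for the same non-terminal have FIRST(α) ∩ FIRST(β) ≠ ∅ (with ε ∈ FIRST of a nullable right-hand side, so two nullable alternatives also conflict).

FIRST sets of the non-terminals at (or reachable through a nullable prefix from) the front of some alternative:
  FIRST(C) = { ')', ε }
  FIRST(T) = { 'd' }

Productions for B:
  B → x b B: FIRST = { 'x' }
  B → C T x: FIRST = { ')', 'd' }
  B → ) x D: FIRST = { ')' }
Productions for C:
  C → ) id ): FIRST = { ')' }
  C → ε: FIRST = { ε }
T, D have only one production, so no FIRST/FIRST conflict is possible there.

Conflict for B: B → C T x and B → ) x D
  Overlap: { ')' }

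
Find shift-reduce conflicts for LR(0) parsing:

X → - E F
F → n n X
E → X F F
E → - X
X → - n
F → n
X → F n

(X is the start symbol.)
A shift-reduce conflict occurs when an LR(0) state has both:
  - a complete (reduce) item [A → α .] (dot at the end), and
  - a shift item [B → β . c γ] (dot before a terminal).

Augment with X' → X and build the canonical LR(0) collection (I0 = CLOSURE({[X' → . X]}), then GOTO on every symbol after a dot until no new states appear). It has 16 states:
  I0: { [F → . n n X], [F → . n], [X → . - E F], [X → . - n], [X → . F n], [X' → . X] }  — shift
  I1: { [E → . - X], [E → . X F F], [F → . n n X], [F → . n], [X → - . E F], [X → - . n], [X → . - E F], [X → . - n], [X → . F n] }  — shift
  I2: { [X → F . n] }  — shift
  I3: { [X' → X .] }  — accept
  I4: { [F → n . n X], [F → n .] }  — shift, reduce
  I5: { [F → . n n X], [F → . n], [F → n n . X], [X → . - E F], [X → . - n], [X → . F n] }  — shift
  I6: { [F → n n X .] }  — reduce
  I7: { [X → F n .] }  — reduce
  I8: { [E → - . X], [E → . - X], [E → . X F F], [F → . n n X], [F → . n], [X → - . E F], [X → - . n], [X → . - E F], [X → . - n], [X → . F n] }  — shift
  I9: { [F → . n n X], [F → . n], [X → - E . F] }  — shift
  I10: { [E → X . F F], [F → . n n X], [F → . n] }  — shift
  I11: { [F → n . n X], [F → n .], [X → - n .] }  — shift, 2 reduces
  I12: { [E → X F . F], [F → . n n X], [F → . n] }  — shift
  I13: { [E → X F F .] }  — reduce
  I14: { [X → - E F .] }  — reduce
  I15: { [E → - X .], [E → X . F F], [F → . n n X], [F → . n] }  — shift, reduce

I4 contains reduce item [F → n .] and shift item [F → n . n X] — shift-reduce conflict.
I11 contains reduce items [F → n .], [X → - n .] and shift item [F → n . n X] — shift-reduce conflict.
I15 contains reduce item [E → - X .] and shift items [F → . n], [F → . n n X] — shift-reduce conflict.

Answer: Yes — I4: [F → n .] vs [F → n . n X]; I11: [F → n .] vs [F → n . n X]; I15: [E → - X .] vs [F → . n]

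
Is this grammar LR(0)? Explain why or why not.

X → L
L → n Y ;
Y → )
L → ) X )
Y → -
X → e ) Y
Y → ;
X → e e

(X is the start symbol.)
Yes, the grammar is LR(0)

Augment with X' → X and build the canonical LR(0) collection (I0 = CLOSURE({[X' → . X]}), then GOTO on every symbol after a dot until no new states appear). It has 16 states:
  I0: { [L → . ) X )], [L → . n Y ;], [X → . L], [X → . e ) Y], [X → . e e], [X' → . X] }  — shift
  I1: { [L → ) . X )], [L → . ) X )], [L → . n Y ;], [X → . L], [X → . e ) Y], [X → . e e] }  — shift
  I2: { [X → L .] }  — reduce
  I3: { [X' → X .] }  — accept
  I4: { [X → e . ) Y], [X → e . e] }  — shift
  I5: { [L → n . Y ;], [Y → . )], [Y → . -], [Y → . ;] }  — shift
  I6: { [Y → ) .] }  — reduce
  I7: { [Y → - .] }  — reduce
  I8: { [Y → ; .] }  — reduce
  I9: { [L → n Y . ;] }  — shift
  I10: { [L → n Y ; .] }  — reduce
  I11: { [X → e ) . Y], [Y → . )], [Y → . -], [Y → . ;] }  — shift
  I12: { [X → e e .] }  — reduce
  I13: { [X → e ) Y .] }  — reduce
  I14: { [L → ) X . )] }  — shift
  I15: { [L → ) X ) .] }  — reduce

Every state is either a pure shift/goto state or contains exactly one complete item and nothing to shift — no conflicts. The grammar is LR(0).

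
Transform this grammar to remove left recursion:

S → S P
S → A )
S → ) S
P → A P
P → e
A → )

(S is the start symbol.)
S is directly left-recursive. The standard transformation for
  A → A α₁ | ... | A α_m | β₁ | ... | β_n
is
  A  → β₁ A' | ... | β_n A'
  A' → α₁ A' | ... | α_m A' | ε

S → A ) becomes S → A ) S'
S → ) S becomes S → ) S S'
S → S P becomes S' → P S'
Add S' → ε

Productions for other non-terminals are unchanged:
  P → A P
  P → e
  A → )

Resulting grammar:
S → A ) S'
S → ) S S'
S' → P S'
S' → ε
P → A P
P → e
A → )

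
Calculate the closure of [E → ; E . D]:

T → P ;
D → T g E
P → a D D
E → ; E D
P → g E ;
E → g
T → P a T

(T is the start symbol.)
{ [D → . T g E], [E → ; E . D], [P → . a D D], [P → . g E ;], [T → . P ;], [T → . P a T] }

To compute CLOSURE, for each item [A → α.Bβ] where B is a non-terminal, add [B → .γ] for all productions B → γ; repeat for the newly added items until nothing changes.

Start with: [E → ; E . D]
  [E → ; E . D] has the dot before D: add [D → . T g E]
  [D → . T g E] has the dot before T: add [T → . P ;], [T → . P a T]
  [T → . P ;] has the dot before P: add [P → . a D D], [P → . g E ;]
No further items can be added.

CLOSURE = { [D → . T g E], [E → ; E . D], [P → . a D D], [P → . g E ;], [T → . P ;], [T → . P a T] }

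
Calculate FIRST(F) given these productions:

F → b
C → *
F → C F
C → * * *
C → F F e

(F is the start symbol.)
{ '*', 'b' }

To compute FIRST(F), examine every production with F on the left-hand side, reading each right-hand side left to right until a non-nullable symbol is reached.

FIRST sets of the other non-terminals involved (by the same procedure, iterated to a fixed point):
  FIRST(C) = { '*', 'b' }

From F → b:
  - b is a terminal: add 'b' and stop
From F → C F:
  - C is a non-terminal: add FIRST(C) \ {ε} = { '*', 'b' }
    C is not nullable, so stop

Collecting: FIRST(F) = { '*', 'b' }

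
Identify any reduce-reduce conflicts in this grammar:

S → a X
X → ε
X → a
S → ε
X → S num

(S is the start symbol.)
Yes — I2: [S → .] vs [X → .]; I5: [S → .] vs [X → .]

A reduce-reduce conflict occurs when an LR(0) state has two complete items [A → α .] and [B → β .] — both call for a reduction, and with no lookahead the parser cannot choose between them.

Augment with S' → S and build the canonical LR(0) collection (I0 = CLOSURE({[S' → . S]}), then GOTO on every symbol after a dot until no new states appear). It has 7 states:
  I0: { [S → . a X], [S → .], [S' → . S] }  — shift, reduce
  I1: { [S' → S .] }  — accept
  I2: { [S → . a X], [S → .], [S → a . X], [X → . S num], [X → . a], [X → .] }  — shift, 2 reduces
  I3: { [X → S . num] }  — shift
  I4: { [S → a X .] }  — reduce
  I5: { [S → . a X], [S → .], [S → a . X], [X → . S num], [X → . a], [X → .], [X → a .] }  — shift, 3 reduces
  I6: { [X → S num .] }  — reduce

I2 contains complete items [S → .], [X → .] — reduce-reduce conflict.
I5 contains complete items [S → .], [X → .], [X → a .] — reduce-reduce conflict.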